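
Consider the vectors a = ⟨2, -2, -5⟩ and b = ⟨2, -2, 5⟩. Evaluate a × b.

(-20, -20, 0)

i: (-2)·5 - (-5)·(-2) = -10 - 10 = -20
j: (-5)·2 - 2·5 = -10 - 10 = -20
k: 2·(-2) - (-2)·2 = -4 - (-4) = 0
a × b = (-20, -20, 0)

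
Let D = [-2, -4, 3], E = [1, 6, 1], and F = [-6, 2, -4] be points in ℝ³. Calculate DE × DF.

(-58, 29, 58)

DE = (3, 10, -2)
DF = (-4, 6, -7)
i: 10·(-7) - (-2)·6 = -70 - (-12) = -58
j: (-2)·(-4) - 3·(-7) = 8 - (-21) = 29
k: 3·6 - 10·(-4) = 18 - (-40) = 58
DE × DF = (-58, 29, 58)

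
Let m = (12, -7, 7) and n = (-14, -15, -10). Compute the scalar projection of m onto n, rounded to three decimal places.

m · n = 12·(-14) + (-7)·(-15) + 7·(-10) = -168 + 105 - 70 = -133
|n| = √(196 + 225 + 100) = √521 ≈ 22.8254
comp_n m = -133 / √521 ≈ -5.827

-5.827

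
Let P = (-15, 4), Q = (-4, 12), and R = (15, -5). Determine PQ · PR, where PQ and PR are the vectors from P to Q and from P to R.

258

PQ = Q − P = (11, 8)
PR = R − P = (30, -9)
PQ · PR = 11·30 + 8·(-9) = 330 - 72 = 258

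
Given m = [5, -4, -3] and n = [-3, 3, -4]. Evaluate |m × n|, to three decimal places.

38.406

i: (-4)·(-4) - (-3)·3 = 16 - (-9) = 25
j: (-3)·(-3) - 5·(-4) = 9 - (-20) = 29
k: 5·3 - (-4)·(-3) = 15 - 12 = 3
m × n = (25, 29, 3)
|m × n| = √(25² + 29² + 3²) = √1475 ≈ 38.4057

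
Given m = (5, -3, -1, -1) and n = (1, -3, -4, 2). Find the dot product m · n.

m · n = 5·1 + (-3)·(-3) + (-1)·(-4) + (-1)·2 = 5 + 9 + 4 - 2 = 16

16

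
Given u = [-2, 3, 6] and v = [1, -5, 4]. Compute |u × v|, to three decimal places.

44.822

i: 3·4 - 6·(-5) = 12 - (-30) = 42
j: 6·1 - (-2)·4 = 6 - (-8) = 14
k: (-2)·(-5) - 3·1 = 10 - 3 = 7
u × v = (42, 14, 7)
|u × v| = √(42² + 14² + 7²) = √2009 ≈ 44.8219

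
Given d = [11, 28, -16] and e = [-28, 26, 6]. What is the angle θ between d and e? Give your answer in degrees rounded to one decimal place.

75.8

d · e = 11·(-28) + 28·26 + (-16)·6 = -308 + 728 - 96 = 324
|d|² = 121 + 784 + 256 = 1161,  |d| = √1161 ≈ 34.073450
|e|² = 784 + 676 + 36 = 1496,  |e| = √1496 ≈ 38.678159
cos θ = 324 / (34.073450 · 38.678159) ≈ 0.24585
θ = arccos(0.24585) ≈ 75.8°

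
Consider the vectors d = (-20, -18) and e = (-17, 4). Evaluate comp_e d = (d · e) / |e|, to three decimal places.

15.346

d · e = (-20)·(-17) + (-18)·4 = 340 - 72 = 268
|e| = √(289 + 16) = √305 ≈ 17.4642
comp_e d = 268 / √305 ≈ 15.346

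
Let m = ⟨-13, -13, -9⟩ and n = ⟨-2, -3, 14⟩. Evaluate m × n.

i: (-13)·14 - (-9)·(-3) = -182 - 27 = -209
j: (-9)·(-2) - (-13)·14 = 18 - (-182) = 200
k: (-13)·(-3) - (-13)·(-2) = 39 - 26 = 13
m × n = (-209, 200, 13)

(-209, 200, 13)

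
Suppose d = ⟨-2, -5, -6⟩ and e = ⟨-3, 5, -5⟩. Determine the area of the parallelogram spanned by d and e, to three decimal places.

i: (-5)·(-5) - (-6)·5 = 25 - (-30) = 55
j: (-6)·(-3) - (-2)·(-5) = 18 - 10 = 8
k: (-2)·5 - (-5)·(-3) = -10 - 15 = -25
d × e = (55, 8, -25)
|d × e| = √(55² + 8² + (-25)²) = √3714 ≈ 60.9426

60.943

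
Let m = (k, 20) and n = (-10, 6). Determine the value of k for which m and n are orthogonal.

m · n = k·(-10) + 20·6 = 120 - 10k
Set equal to 0: -10k = -120, so k = 12.

12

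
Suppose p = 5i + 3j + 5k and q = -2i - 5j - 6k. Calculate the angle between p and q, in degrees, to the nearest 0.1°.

152.6

p · q = 5·(-2) + 3·(-5) + 5·(-6) = -10 - 15 - 30 = -55
|p|² = 25 + 9 + 25 = 59,  |p| = √59 ≈ 7.681146
|q|² = 4 + 25 + 36 = 65,  |q| = √65 ≈ 8.062258
cos θ = -55 / (7.681146 · 8.062258) ≈ -0.88814
θ = arccos(-0.88814) ≈ 152.6°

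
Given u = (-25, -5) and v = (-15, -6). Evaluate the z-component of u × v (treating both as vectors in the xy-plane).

(-25)·(-6) - (-5)·(-15) = 150 - 75 = 75

75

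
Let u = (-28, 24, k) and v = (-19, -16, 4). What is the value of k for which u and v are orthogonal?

-37

u · v = (-28)·(-19) + 24·(-16) + k·4 = 148 + 4k
Set equal to 0: 4k = -148, so k = -37.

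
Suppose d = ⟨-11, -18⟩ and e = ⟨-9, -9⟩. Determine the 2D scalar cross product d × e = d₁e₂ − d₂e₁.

(-11)·(-9) - (-18)·(-9) = 99 - 162 = -63

-63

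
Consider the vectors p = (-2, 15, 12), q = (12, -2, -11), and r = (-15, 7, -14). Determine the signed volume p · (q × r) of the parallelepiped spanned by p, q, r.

q × r:
i: (-2)·(-14) - (-11)·7 = 28 - (-77) = 105
j: (-11)·(-15) - 12·(-14) = 165 - (-168) = 333
k: 12·7 - (-2)·(-15) = 84 - 30 = 54
q × r = (105, 333, 54)
p · (q × r) = (-2)·105 + 15·333 + 12·54 = -210 + 4995 + 648 = 5433

5433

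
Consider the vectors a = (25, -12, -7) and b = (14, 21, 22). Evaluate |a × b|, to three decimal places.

i: (-12)·22 - (-7)·21 = -264 - (-147) = -117
j: (-7)·14 - 25·22 = -98 - 550 = -648
k: 25·21 - (-12)·14 = 525 - (-168) = 693
a × b = (-117, -648, 693)
|a × b| = √((-117)² + (-648)² + 693²) = √913842 ≈ 955.9508

955.951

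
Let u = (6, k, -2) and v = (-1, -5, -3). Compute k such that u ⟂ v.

u · v = 6·(-1) + k·(-5) + (-2)·(-3) = 0 - 5k
Set equal to 0: -5k = 0, so k = 0.

0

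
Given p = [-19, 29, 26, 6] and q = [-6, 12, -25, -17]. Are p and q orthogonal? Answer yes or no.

no

p · q = (-19)·(-6) + 29·12 + 26·(-25) + 6·(-17) = 114 + 348 - 650 - 102 = -290
Nonzero, so the vectors are not orthogonal.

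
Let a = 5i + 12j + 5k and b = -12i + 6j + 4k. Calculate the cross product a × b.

(18, -80, 174)

i: 12·4 - 5·6 = 48 - 30 = 18
j: 5·(-12) - 5·4 = -60 - 20 = -80
k: 5·6 - 12·(-12) = 30 - (-144) = 174
a × b = (18, -80, 174)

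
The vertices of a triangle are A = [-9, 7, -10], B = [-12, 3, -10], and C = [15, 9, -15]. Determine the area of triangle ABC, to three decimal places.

46.704

AB = (-3, -4, 0),  AC = (24, 2, -5)
i: (-4)·(-5) - 0·2 = 20 - 0 = 20
j: 0·24 - (-3)·(-5) = 0 - 15 = -15
k: (-3)·2 - (-4)·24 = -6 - (-96) = 90
AB × AC = (20, -15, 90)
|AB × AC| = √8725 ≈ 93.4077
area = ½ · 93.4077 ≈ 46.704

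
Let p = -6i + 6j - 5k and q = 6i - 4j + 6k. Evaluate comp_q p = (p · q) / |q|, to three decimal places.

p · q = (-6)·6 + 6·(-4) + (-5)·6 = -36 - 24 - 30 = -90
|q| = √(36 + 16 + 36) = √88 ≈ 9.3808
comp_q p = -90 / √88 ≈ -9.594

-9.594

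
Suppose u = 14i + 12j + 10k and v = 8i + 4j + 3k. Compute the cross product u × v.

(-4, 38, -40)

i: 12·3 - 10·4 = 36 - 40 = -4
j: 10·8 - 14·3 = 80 - 42 = 38
k: 14·4 - 12·8 = 56 - 96 = -40
u × v = (-4, 38, -40)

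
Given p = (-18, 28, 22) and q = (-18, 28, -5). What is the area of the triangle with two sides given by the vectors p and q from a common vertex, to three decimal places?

i: 28·(-5) - 22·28 = -140 - 616 = -756
j: 22·(-18) - (-18)·(-5) = -396 - 90 = -486
k: (-18)·28 - 28·(-18) = -504 - (-504) = 0
p × q = (-756, -486, 0)
|p × q| = √((-756)² + (-486)² + 0²) = √807732 ≈ 898.7391
area = ½ · 898.7391 ≈ 449.370

449.370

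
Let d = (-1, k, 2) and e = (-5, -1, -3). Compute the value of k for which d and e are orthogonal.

-1

d · e = (-1)·(-5) + k·(-1) + 2·(-3) = -1 - 1k
Set equal to 0: -1k = 1, so k = -1.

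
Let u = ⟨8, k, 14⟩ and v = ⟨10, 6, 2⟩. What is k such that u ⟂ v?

u · v = 8·10 + k·6 + 14·2 = 108 + 6k
Set equal to 0: 6k = -108, so k = -18.

-18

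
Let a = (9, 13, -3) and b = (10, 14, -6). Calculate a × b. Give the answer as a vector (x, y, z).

i: 13·(-6) - (-3)·14 = -78 - (-42) = -36
j: (-3)·10 - 9·(-6) = -30 - (-54) = 24
k: 9·14 - 13·10 = 126 - 130 = -4
a × b = (-36, 24, -4)

(-36, 24, -4)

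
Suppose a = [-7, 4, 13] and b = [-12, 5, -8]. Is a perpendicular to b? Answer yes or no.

a · b = (-7)·(-12) + 4·5 + 13·(-8) = 84 + 20 - 104 = 0
Zero, so the vectors are orthogonal.

yes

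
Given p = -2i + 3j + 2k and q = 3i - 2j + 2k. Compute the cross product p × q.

(10, 10, -5)

i: 3·2 - 2·(-2) = 6 - (-4) = 10
j: 2·3 - (-2)·2 = 6 - (-4) = 10
k: (-2)·(-2) - 3·3 = 4 - 9 = -5
p × q = (10, 10, -5)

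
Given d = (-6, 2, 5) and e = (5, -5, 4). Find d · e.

-20

d · e = (-6)·5 + 2·(-5) + 5·4 = -30 - 10 + 20 = -20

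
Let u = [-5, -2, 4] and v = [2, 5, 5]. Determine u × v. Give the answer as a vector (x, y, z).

i: (-2)·5 - 4·5 = -10 - 20 = -30
j: 4·2 - (-5)·5 = 8 - (-25) = 33
k: (-5)·5 - (-2)·2 = -25 - (-4) = -21
u × v = (-30, 33, -21)

(-30, 33, -21)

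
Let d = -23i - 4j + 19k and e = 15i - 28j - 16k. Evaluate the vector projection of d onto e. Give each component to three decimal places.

d · e = (-23)·15 + (-4)·(-28) + 19·(-16) = -345 + 112 - 304 = -537
|e|² = 225 + 784 + 256 = 1265
proj_e d = (-537/1265) · (15, -28, -16) ≈ (-6.368, 11.886, 6.792)

(-6.368, 11.886, 6.792)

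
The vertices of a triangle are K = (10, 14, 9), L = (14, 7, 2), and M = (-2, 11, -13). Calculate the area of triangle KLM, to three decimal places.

118.837

KL = (4, -7, -7),  KM = (-12, -3, -22)
i: (-7)·(-22) - (-7)·(-3) = 154 - 21 = 133
j: (-7)·(-12) - 4·(-22) = 84 - (-88) = 172
k: 4·(-3) - (-7)·(-12) = -12 - 84 = -96
KL × KM = (133, 172, -96)
|KL × KM| = √56489 ≈ 237.6741
area = ½ · 237.6741 ≈ 118.837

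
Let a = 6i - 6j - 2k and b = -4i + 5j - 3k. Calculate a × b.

(28, 26, 6)

i: (-6)·(-3) - (-2)·5 = 18 - (-10) = 28
j: (-2)·(-4) - 6·(-3) = 8 - (-18) = 26
k: 6·5 - (-6)·(-4) = 30 - 24 = 6
a × b = (28, 26, 6)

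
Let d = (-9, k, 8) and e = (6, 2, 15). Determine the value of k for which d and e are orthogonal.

d · e = (-9)·6 + k·2 + 8·15 = 66 + 2k
Set equal to 0: 2k = -66, so k = -33.

-33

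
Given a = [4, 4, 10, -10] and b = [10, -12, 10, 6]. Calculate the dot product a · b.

32

a · b = 4·10 + 4·(-12) + 10·10 + (-10)·6 = 40 - 48 + 100 - 60 = 32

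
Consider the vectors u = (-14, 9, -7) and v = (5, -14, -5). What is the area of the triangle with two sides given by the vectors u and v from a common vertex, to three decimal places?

i: 9·(-5) - (-7)·(-14) = -45 - 98 = -143
j: (-7)·5 - (-14)·(-5) = -35 - 70 = -105
k: (-14)·(-14) - 9·5 = 196 - 45 = 151
u × v = (-143, -105, 151)
|u × v| = √((-143)² + (-105)² + 151²) = √54275 ≈ 232.9700
area = ½ · 232.9700 ≈ 116.485

116.485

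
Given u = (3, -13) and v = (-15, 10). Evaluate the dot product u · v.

-175

u · v = 3·(-15) + (-13)·10 = -45 - 130 = -175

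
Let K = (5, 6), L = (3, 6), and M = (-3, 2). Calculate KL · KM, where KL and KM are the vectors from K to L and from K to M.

KL = L − K = (-2, 0)
KM = M − K = (-8, -4)
KL · KM = (-2)·(-8) + 0·(-4) = 16 + 0 = 16

16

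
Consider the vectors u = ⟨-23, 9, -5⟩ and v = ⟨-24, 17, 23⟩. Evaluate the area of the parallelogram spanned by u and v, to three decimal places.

i: 9·23 - (-5)·17 = 207 - (-85) = 292
j: (-5)·(-24) - (-23)·23 = 120 - (-529) = 649
k: (-23)·17 - 9·(-24) = -391 - (-216) = -175
u × v = (292, 649, -175)
|u × v| = √(292² + 649² + (-175)²) = √537090 ≈ 732.8642

732.864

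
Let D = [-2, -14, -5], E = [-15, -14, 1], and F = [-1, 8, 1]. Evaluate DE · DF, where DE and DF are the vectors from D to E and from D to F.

DE = E − D = (-13, 0, 6)
DF = F − D = (1, 22, 6)
DE · DF = (-13)·1 + 0·22 + 6·6 = -13 + 0 + 36 = 23

23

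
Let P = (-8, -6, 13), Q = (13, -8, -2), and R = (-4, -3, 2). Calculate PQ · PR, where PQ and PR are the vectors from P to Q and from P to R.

243

PQ = Q − P = (21, -2, -15)
PR = R − P = (4, 3, -11)
PQ · PR = 21·4 + (-2)·3 + (-15)·(-11) = 84 - 6 + 165 = 243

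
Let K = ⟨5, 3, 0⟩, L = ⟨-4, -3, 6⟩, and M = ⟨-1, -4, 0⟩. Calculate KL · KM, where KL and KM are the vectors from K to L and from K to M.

96

KL = L − K = (-9, -6, 6)
KM = M − K = (-6, -7, 0)
KL · KM = (-9)·(-6) + (-6)·(-7) + 6·0 = 54 + 42 + 0 = 96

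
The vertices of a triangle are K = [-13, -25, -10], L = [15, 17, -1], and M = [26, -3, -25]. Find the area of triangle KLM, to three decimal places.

KL = (28, 42, 9),  KM = (39, 22, -15)
i: 42·(-15) - 9·22 = -630 - 198 = -828
j: 9·39 - 28·(-15) = 351 - (-420) = 771
k: 28·22 - 42·39 = 616 - 1638 = -1022
KL × KM = (-828, 771, -1022)
|KL × KM| = √2324509 ≈ 1524.6341
area = ½ · 1524.6341 ≈ 762.317

762.317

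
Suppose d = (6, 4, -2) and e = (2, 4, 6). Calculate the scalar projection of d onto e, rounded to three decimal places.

d · e = 6·2 + 4·4 + (-2)·6 = 12 + 16 - 12 = 16
|e| = √(4 + 16 + 36) = √56 ≈ 7.4833
comp_e d = 16 / √56 ≈ 2.138

2.138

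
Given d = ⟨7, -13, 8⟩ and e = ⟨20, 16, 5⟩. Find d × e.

(-193, 125, 372)

i: (-13)·5 - 8·16 = -65 - 128 = -193
j: 8·20 - 7·5 = 160 - 35 = 125
k: 7·16 - (-13)·20 = 112 - (-260) = 372
d × e = (-193, 125, 372)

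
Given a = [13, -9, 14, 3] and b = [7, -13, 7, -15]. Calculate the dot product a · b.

a · b = 13·7 + (-9)·(-13) + 14·7 + 3·(-15) = 91 + 117 + 98 - 45 = 261

261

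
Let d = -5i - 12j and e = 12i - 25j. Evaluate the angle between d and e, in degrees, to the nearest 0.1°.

d · e = (-5)·12 + (-12)·(-25) = -60 + 300 = 240
|d|² = 25 + 144 = 169,  |d| = √169 ≈ 13.000000
|e|² = 144 + 625 = 769,  |e| = √769 ≈ 27.730849
cos θ = 240 / (13.000000 · 27.730849) ≈ 0.66574
θ = arccos(0.66574) ≈ 48.3°

48.3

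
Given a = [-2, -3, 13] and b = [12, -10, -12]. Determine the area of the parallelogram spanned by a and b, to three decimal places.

219.354

i: (-3)·(-12) - 13·(-10) = 36 - (-130) = 166
j: 13·12 - (-2)·(-12) = 156 - 24 = 132
k: (-2)·(-10) - (-3)·12 = 20 - (-36) = 56
a × b = (166, 132, 56)
|a × b| = √(166² + 132² + 56²) = √48116 ≈ 219.3536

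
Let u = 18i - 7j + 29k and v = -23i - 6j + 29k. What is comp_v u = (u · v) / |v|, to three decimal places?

12.508

u · v = 18·(-23) + (-7)·(-6) + 29·29 = -414 + 42 + 841 = 469
|v| = √(529 + 36 + 841) = √1406 ≈ 37.4967
comp_v u = 469 / √1406 ≈ 12.508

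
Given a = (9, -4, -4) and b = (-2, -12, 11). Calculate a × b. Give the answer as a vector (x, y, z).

(-92, -91, -116)

i: (-4)·11 - (-4)·(-12) = -44 - 48 = -92
j: (-4)·(-2) - 9·11 = 8 - 99 = -91
k: 9·(-12) - (-4)·(-2) = -108 - 8 = -116
a × b = (-92, -91, -116)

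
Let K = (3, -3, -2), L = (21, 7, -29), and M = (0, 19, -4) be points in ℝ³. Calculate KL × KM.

KL = (18, 10, -27)
KM = (-3, 22, -2)
i: 10·(-2) - (-27)·22 = -20 - (-594) = 574
j: (-27)·(-3) - 18·(-2) = 81 - (-36) = 117
k: 18·22 - 10·(-3) = 396 - (-30) = 426
KL × KM = (574, 117, 426)

(574, 117, 426)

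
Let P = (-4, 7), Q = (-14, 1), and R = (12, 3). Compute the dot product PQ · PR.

-136

PQ = Q − P = (-10, -6)
PR = R − P = (16, -4)
PQ · PR = (-10)·16 + (-6)·(-4) = -160 + 24 = -136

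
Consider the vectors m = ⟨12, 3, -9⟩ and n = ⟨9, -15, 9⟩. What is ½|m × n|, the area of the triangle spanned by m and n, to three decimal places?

150.195

i: 3·9 - (-9)·(-15) = 27 - 135 = -108
j: (-9)·9 - 12·9 = -81 - 108 = -189
k: 12·(-15) - 3·9 = -180 - 27 = -207
m × n = (-108, -189, -207)
|m × n| = √((-108)² + (-189)² + (-207)²) = √90234 ≈ 300.3897
area = ½ · 300.3897 ≈ 150.195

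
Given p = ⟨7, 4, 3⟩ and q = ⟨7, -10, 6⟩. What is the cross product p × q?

i: 4·6 - 3·(-10) = 24 - (-30) = 54
j: 3·7 - 7·6 = 21 - 42 = -21
k: 7·(-10) - 4·7 = -70 - 28 = -98
p × q = (54, -21, -98)

(54, -21, -98)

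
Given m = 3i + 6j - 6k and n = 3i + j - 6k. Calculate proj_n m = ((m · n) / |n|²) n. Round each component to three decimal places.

(3.326, 1.109, -6.652)

m · n = 3·3 + 6·1 + (-6)·(-6) = 9 + 6 + 36 = 51
|n|² = 9 + 1 + 36 = 46
proj_n m = (51/46) · (3, 1, -6) ≈ (3.326, 1.109, -6.652)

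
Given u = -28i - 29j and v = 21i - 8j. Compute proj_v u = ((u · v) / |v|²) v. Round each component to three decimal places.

u · v = (-28)·21 + (-29)·(-8) = -588 + 232 = -356
|v|² = 441 + 64 = 505
proj_v u = (-356/505) · (21, -8) ≈ (-14.804, 5.640)

(-14.804, 5.640)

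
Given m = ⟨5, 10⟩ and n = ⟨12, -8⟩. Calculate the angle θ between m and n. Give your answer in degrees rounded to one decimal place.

m · n = 5·12 + 10·(-8) = 60 - 80 = -20
|m|² = 25 + 100 = 125,  |m| = √125 ≈ 11.180340
|n|² = 144 + 64 = 208,  |n| = √208 ≈ 14.422205
cos θ = -20 / (11.180340 · 14.422205) ≈ -0.12403
θ = arccos(-0.12403) ≈ 97.1°

97.1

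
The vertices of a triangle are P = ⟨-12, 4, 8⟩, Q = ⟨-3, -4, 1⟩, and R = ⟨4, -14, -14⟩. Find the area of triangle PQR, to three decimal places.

52.564

PQ = (9, -8, -7),  PR = (16, -18, -22)
i: (-8)·(-22) - (-7)·(-18) = 176 - 126 = 50
j: (-7)·16 - 9·(-22) = -112 - (-198) = 86
k: 9·(-18) - (-8)·16 = -162 - (-128) = -34
PQ × PR = (50, 86, -34)
|PQ × PR| = √11052 ≈ 105.1285
area = ½ · 105.1285 ≈ 52.564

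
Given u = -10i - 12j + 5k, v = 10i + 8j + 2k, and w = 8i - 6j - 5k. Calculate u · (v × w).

v × w:
i: 8·(-5) - 2·(-6) = -40 - (-12) = -28
j: 2·8 - 10·(-5) = 16 - (-50) = 66
k: 10·(-6) - 8·8 = -60 - 64 = -124
v × w = (-28, 66, -124)
u · (v × w) = (-10)·(-28) + (-12)·66 + 5·(-124) = 280 - 792 - 620 = -1132

-1132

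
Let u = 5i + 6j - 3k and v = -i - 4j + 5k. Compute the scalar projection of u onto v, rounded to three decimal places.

u · v = 5·(-1) + 6·(-4) + (-3)·5 = -5 - 24 - 15 = -44
|v| = √(1 + 16 + 25) = √42 ≈ 6.4807
comp_v u = -44 / √42 ≈ -6.789

-6.789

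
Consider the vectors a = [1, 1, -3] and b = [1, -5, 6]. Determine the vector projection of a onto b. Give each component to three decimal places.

a · b = 1·1 + 1·(-5) + (-3)·6 = 1 - 5 - 18 = -22
|b|² = 1 + 25 + 36 = 62
proj_b a = (-22/62) · (1, -5, 6) ≈ (-0.355, 1.774, -2.129)

(-0.355, 1.774, -2.129)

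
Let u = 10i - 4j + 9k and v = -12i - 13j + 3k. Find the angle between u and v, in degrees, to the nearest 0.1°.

99.4

u · v = 10·(-12) + (-4)·(-13) + 9·3 = -120 + 52 + 27 = -41
|u|² = 100 + 16 + 81 = 197,  |u| = √197 ≈ 14.035669
|v|² = 144 + 169 + 9 = 322,  |v| = √322 ≈ 17.944358
cos θ = -41 / (14.035669 · 17.944358) ≈ -0.16279
θ = arccos(-0.16279) ≈ 99.4°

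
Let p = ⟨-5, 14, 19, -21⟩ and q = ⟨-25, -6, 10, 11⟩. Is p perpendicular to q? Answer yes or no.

p · q = (-5)·(-25) + 14·(-6) + 19·10 + (-21)·11 = 125 - 84 + 190 - 231 = 0
Zero, so the vectors are orthogonal.

yes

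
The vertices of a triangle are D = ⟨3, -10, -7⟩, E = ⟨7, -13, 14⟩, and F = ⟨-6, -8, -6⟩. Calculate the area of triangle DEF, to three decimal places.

DE = (4, -3, 21),  DF = (-9, 2, 1)
i: (-3)·1 - 21·2 = -3 - 42 = -45
j: 21·(-9) - 4·1 = -189 - 4 = -193
k: 4·2 - (-3)·(-9) = 8 - 27 = -19
DE × DF = (-45, -193, -19)
|DE × DF| = √39635 ≈ 199.0854
area = ½ · 199.0854 ≈ 99.543

99.543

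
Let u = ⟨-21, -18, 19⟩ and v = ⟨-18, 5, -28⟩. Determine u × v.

(409, -930, -429)

i: (-18)·(-28) - 19·5 = 504 - 95 = 409
j: 19·(-18) - (-21)·(-28) = -342 - 588 = -930
k: (-21)·5 - (-18)·(-18) = -105 - 324 = -429
u × v = (409, -930, -429)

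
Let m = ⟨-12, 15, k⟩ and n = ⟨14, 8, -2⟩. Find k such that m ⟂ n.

m · n = (-12)·14 + 15·8 + k·(-2) = -48 - 2k
Set equal to 0: -2k = 48, so k = -24.

-24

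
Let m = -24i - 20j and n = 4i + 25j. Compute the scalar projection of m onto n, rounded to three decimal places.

-23.541

m · n = (-24)·4 + (-20)·25 = -96 - 500 = -596
|n| = √(16 + 625) = √641 ≈ 25.3180
comp_n m = -596 / √641 ≈ -23.541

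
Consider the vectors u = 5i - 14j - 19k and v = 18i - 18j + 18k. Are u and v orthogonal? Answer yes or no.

yes

u · v = 5·18 + (-14)·(-18) + (-19)·18 = 90 + 252 - 342 = 0
Zero, so the vectors are orthogonal.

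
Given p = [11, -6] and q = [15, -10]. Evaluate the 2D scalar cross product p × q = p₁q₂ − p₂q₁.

11·(-10) - (-6)·15 = -110 - (-90) = -20

-20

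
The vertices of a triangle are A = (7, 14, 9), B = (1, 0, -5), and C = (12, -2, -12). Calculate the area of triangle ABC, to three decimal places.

133.109

AB = (-6, -14, -14),  AC = (5, -16, -21)
i: (-14)·(-21) - (-14)·(-16) = 294 - 224 = 70
j: (-14)·5 - (-6)·(-21) = -70 - 126 = -196
k: (-6)·(-16) - (-14)·5 = 96 - (-70) = 166
AB × AC = (70, -196, 166)
|AB × AC| = √70872 ≈ 266.2180
area = ½ · 266.2180 ≈ 133.109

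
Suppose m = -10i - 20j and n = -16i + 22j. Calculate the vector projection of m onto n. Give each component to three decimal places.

(6.054, -8.324)

m · n = (-10)·(-16) + (-20)·22 = 160 - 440 = -280
|n|² = 256 + 484 = 740
proj_n m = (-280/740) · (-16, 22) ≈ (6.054, -8.324)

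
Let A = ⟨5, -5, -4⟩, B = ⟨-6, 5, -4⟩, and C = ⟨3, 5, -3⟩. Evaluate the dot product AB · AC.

122

AB = B − A = (-11, 10, 0)
AC = C − A = (-2, 10, 1)
AB · AC = (-11)·(-2) + 10·10 + 0·1 = 22 + 100 + 0 = 122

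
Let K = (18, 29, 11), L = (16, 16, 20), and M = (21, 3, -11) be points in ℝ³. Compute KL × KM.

KL = (-2, -13, 9)
KM = (3, -26, -22)
i: (-13)·(-22) - 9·(-26) = 286 - (-234) = 520
j: 9·3 - (-2)·(-22) = 27 - 44 = -17
k: (-2)·(-26) - (-13)·3 = 52 - (-39) = 91
KL × KM = (520, -17, 91)

(520, -17, 91)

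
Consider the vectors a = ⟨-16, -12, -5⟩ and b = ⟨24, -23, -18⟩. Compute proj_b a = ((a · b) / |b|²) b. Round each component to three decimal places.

(-0.302, 0.290, 0.227)

a · b = (-16)·24 + (-12)·(-23) + (-5)·(-18) = -384 + 276 + 90 = -18
|b|² = 576 + 529 + 324 = 1429
proj_b a = (-18/1429) · (24, -23, -18) ≈ (-0.302, 0.290, 0.227)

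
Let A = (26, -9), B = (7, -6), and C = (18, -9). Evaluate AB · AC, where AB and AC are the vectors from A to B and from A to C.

AB = B − A = (-19, 3)
AC = C − A = (-8, 0)
AB · AC = (-19)·(-8) + 3·0 = 152 + 0 = 152

152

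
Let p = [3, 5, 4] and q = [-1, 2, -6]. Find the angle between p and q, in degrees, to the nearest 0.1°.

112.1

p · q = 3·(-1) + 5·2 + 4·(-6) = -3 + 10 - 24 = -17
|p|² = 9 + 25 + 16 = 50,  |p| = √50 ≈ 7.071068
|q|² = 1 + 4 + 36 = 41,  |q| = √41 ≈ 6.403124
cos θ = -17 / (7.071068 · 6.403124) ≈ -0.37547
θ = arccos(-0.37547) ≈ 112.1°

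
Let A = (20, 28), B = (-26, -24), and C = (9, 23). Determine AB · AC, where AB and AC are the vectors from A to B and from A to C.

AB = B − A = (-46, -52)
AC = C − A = (-11, -5)
AB · AC = (-46)·(-11) + (-52)·(-5) = 506 + 260 = 766

766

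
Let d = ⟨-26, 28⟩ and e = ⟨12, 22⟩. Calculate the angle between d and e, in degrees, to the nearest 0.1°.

d · e = (-26)·12 + 28·22 = -312 + 616 = 304
|d|² = 676 + 784 = 1460,  |d| = √1460 ≈ 38.209946
|e|² = 144 + 484 = 628,  |e| = √628 ≈ 25.059928
cos θ = 304 / (38.209946 · 25.059928) ≈ 0.31748
θ = arccos(0.31748) ≈ 71.5°

71.5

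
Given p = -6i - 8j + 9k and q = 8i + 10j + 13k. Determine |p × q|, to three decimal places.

i: (-8)·13 - 9·10 = -104 - 90 = -194
j: 9·8 - (-6)·13 = 72 - (-78) = 150
k: (-6)·10 - (-8)·8 = -60 - (-64) = 4
p × q = (-194, 150, 4)
|p × q| = √((-194)² + 150² + 4²) = √60152 ≈ 245.2590

245.259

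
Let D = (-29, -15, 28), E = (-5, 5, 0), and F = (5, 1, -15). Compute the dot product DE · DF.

2340

DE = E − D = (24, 20, -28)
DF = F − D = (34, 16, -43)
DE · DF = 24·34 + 20·16 + (-28)·(-43) = 816 + 320 + 1204 = 2340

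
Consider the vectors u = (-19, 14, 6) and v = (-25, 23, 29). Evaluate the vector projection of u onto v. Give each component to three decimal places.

u · v = (-19)·(-25) + 14·23 + 6·29 = 475 + 322 + 174 = 971
|v|² = 625 + 529 + 841 = 1995
proj_v u = (971/1995) · (-25, 23, 29) ≈ (-12.168, 11.194, 14.115)

(-12.168, 11.194, 14.115)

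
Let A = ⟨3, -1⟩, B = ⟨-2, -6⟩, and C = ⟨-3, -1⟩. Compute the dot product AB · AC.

30

AB = B − A = (-5, -5)
AC = C − A = (-6, 0)
AB · AC = (-5)·(-6) + (-5)·0 = 30 + 0 = 30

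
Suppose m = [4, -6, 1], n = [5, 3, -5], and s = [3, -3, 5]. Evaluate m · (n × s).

n × s:
i: 3·5 - (-5)·(-3) = 15 - 15 = 0
j: (-5)·3 - 5·5 = -15 - 25 = -40
k: 5·(-3) - 3·3 = -15 - 9 = -24
n × s = (0, -40, -24)
m · (n × s) = 4·0 + (-6)·(-40) + 1·(-24) = 0 + 240 - 24 = 216

216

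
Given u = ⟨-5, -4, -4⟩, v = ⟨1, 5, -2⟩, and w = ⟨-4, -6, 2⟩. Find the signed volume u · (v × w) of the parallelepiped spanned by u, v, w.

v × w:
i: 5·2 - (-2)·(-6) = 10 - 12 = -2
j: (-2)·(-4) - 1·2 = 8 - 2 = 6
k: 1·(-6) - 5·(-4) = -6 - (-20) = 14
v × w = (-2, 6, 14)
u · (v × w) = (-5)·(-2) + (-4)·6 + (-4)·14 = 10 - 24 - 56 = -70

-70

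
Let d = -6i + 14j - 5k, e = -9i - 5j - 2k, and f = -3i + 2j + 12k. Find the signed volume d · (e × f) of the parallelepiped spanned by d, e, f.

e × f:
i: (-5)·12 - (-2)·2 = -60 - (-4) = -56
j: (-2)·(-3) - (-9)·12 = 6 - (-108) = 114
k: (-9)·2 - (-5)·(-3) = -18 - 15 = -33
e × f = (-56, 114, -33)
d · (e × f) = (-6)·(-56) + 14·114 + (-5)·(-33) = 336 + 1596 + 165 = 2097

2097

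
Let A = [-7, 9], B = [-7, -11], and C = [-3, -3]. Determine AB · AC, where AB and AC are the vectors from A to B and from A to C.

240

AB = B − A = (0, -20)
AC = C − A = (4, -12)
AB · AC = 0·4 + (-20)·(-12) = 0 + 240 = 240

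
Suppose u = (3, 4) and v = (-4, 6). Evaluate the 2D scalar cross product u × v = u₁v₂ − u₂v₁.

34

3·6 - 4·(-4) = 18 - (-16) = 34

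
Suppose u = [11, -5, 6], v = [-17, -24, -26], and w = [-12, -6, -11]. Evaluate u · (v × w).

-553

v × w:
i: (-24)·(-11) - (-26)·(-6) = 264 - 156 = 108
j: (-26)·(-12) - (-17)·(-11) = 312 - 187 = 125
k: (-17)·(-6) - (-24)·(-12) = 102 - 288 = -186
v × w = (108, 125, -186)
u · (v × w) = 11·108 + (-5)·125 + 6·(-186) = 1188 - 625 - 1116 = -553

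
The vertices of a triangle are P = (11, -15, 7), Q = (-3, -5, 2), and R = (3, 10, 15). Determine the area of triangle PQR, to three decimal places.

PQ = (-14, 10, -5),  PR = (-8, 25, 8)
i: 10·8 - (-5)·25 = 80 - (-125) = 205
j: (-5)·(-8) - (-14)·8 = 40 - (-112) = 152
k: (-14)·25 - 10·(-8) = -350 - (-80) = -270
PQ × PR = (205, 152, -270)
|PQ × PR| = √138029 ≈ 371.5225
area = ½ · 371.5225 ≈ 185.761

185.761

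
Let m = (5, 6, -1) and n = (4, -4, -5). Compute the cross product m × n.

(-34, 21, -44)

i: 6·(-5) - (-1)·(-4) = -30 - 4 = -34
j: (-1)·4 - 5·(-5) = -4 - (-25) = 21
k: 5·(-4) - 6·4 = -20 - 24 = -44
m × n = (-34, 21, -44)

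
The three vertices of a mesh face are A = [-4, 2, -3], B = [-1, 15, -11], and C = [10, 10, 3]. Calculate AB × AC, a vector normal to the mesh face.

(142, -130, -158)

AB = (3, 13, -8)
AC = (14, 8, 6)
i: 13·6 - (-8)·8 = 78 - (-64) = 142
j: (-8)·14 - 3·6 = -112 - 18 = -130
k: 3·8 - 13·14 = 24 - 182 = -158
AB × AC = (142, -130, -158)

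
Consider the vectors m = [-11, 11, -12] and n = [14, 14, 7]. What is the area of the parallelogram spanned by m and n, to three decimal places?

i: 11·7 - (-12)·14 = 77 - (-168) = 245
j: (-12)·14 - (-11)·7 = -168 - (-77) = -91
k: (-11)·14 - 11·14 = -154 - 154 = -308
m × n = (245, -91, -308)
|m × n| = √(245² + (-91)² + (-308)²) = √163170 ≈ 403.9431

403.943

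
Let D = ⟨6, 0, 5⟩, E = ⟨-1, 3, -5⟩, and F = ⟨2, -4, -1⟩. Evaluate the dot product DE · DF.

76

DE = E − D = (-7, 3, -10)
DF = F − D = (-4, -4, -6)
DE · DF = (-7)·(-4) + 3·(-4) + (-10)·(-6) = 28 - 12 + 60 = 76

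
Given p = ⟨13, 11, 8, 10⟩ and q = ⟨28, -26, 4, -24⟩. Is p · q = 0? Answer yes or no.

no

p · q = 13·28 + 11·(-26) + 8·4 + 10·(-24) = 364 - 286 + 32 - 240 = -130
Nonzero, so the vectors are not orthogonal.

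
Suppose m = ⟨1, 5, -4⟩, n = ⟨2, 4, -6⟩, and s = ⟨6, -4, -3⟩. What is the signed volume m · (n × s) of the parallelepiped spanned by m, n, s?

-58

n × s:
i: 4·(-3) - (-6)·(-4) = -12 - 24 = -36
j: (-6)·6 - 2·(-3) = -36 - (-6) = -30
k: 2·(-4) - 4·6 = -8 - 24 = -32
n × s = (-36, -30, -32)
m · (n × s) = 1·(-36) + 5·(-30) + (-4)·(-32) = -36 - 150 + 128 = -58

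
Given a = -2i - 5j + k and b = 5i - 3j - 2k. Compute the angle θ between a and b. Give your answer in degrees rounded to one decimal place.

84.9

a · b = (-2)·5 + (-5)·(-3) + 1·(-2) = -10 + 15 - 2 = 3
|a|² = 4 + 25 + 1 = 30,  |a| = √30 ≈ 5.477226
|b|² = 25 + 9 + 4 = 38,  |b| = √38 ≈ 6.164414
cos θ = 3 / (5.477226 · 6.164414) ≈ 0.08885
θ = arccos(0.08885) ≈ 84.9°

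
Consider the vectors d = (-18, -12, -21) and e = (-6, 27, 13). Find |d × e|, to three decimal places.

i: (-12)·13 - (-21)·27 = -156 - (-567) = 411
j: (-21)·(-6) - (-18)·13 = 126 - (-234) = 360
k: (-18)·27 - (-12)·(-6) = -486 - 72 = -558
d × e = (411, 360, -558)
|d × e| = √(411² + 360² + (-558)²) = √609885 ≈ 780.9513

780.951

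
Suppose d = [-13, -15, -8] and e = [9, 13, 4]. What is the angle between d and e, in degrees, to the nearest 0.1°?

170.3

d · e = (-13)·9 + (-15)·13 + (-8)·4 = -117 - 195 - 32 = -344
|d|² = 169 + 225 + 64 = 458,  |d| = √458 ≈ 21.400935
|e|² = 81 + 169 + 16 = 266,  |e| = √266 ≈ 16.309506
cos θ = -344 / (21.400935 · 16.309506) ≈ -0.98556
θ = arccos(-0.98556) ≈ 170.3°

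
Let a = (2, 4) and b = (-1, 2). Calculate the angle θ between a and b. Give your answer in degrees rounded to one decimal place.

a · b = 2·(-1) + 4·2 = -2 + 8 = 6
|a|² = 4 + 16 = 20,  |a| = √20 ≈ 4.472136
|b|² = 1 + 4 = 5,  |b| = √5 ≈ 2.236068
cos θ = 6 / (4.472136 · 2.236068) ≈ 0.60000
θ = arccos(0.60000) ≈ 53.1°

53.1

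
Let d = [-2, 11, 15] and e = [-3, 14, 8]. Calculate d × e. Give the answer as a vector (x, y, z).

(-122, -29, 5)

i: 11·8 - 15·14 = 88 - 210 = -122
j: 15·(-3) - (-2)·8 = -45 - (-16) = -29
k: (-2)·14 - 11·(-3) = -28 - (-33) = 5
d × e = (-122, -29, 5)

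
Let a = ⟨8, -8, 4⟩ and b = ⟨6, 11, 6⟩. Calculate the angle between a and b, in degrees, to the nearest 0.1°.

a · b = 8·6 + (-8)·11 + 4·6 = 48 - 88 + 24 = -16
|a|² = 64 + 64 + 16 = 144,  |a| = √144 ≈ 12.000000
|b|² = 36 + 121 + 36 = 193,  |b| = √193 ≈ 13.892444
cos θ = -16 / (12.000000 · 13.892444) ≈ -0.09598
θ = arccos(-0.09598) ≈ 95.5°

95.5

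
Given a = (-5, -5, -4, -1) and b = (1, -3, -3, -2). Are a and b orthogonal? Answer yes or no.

no

a · b = (-5)·1 + (-5)·(-3) + (-4)·(-3) + (-1)·(-2) = -5 + 15 + 12 + 2 = 24
Nonzero, so the vectors are not orthogonal.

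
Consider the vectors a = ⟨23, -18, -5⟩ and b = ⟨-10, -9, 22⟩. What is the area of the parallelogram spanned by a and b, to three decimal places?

743.092

i: (-18)·22 - (-5)·(-9) = -396 - 45 = -441
j: (-5)·(-10) - 23·22 = 50 - 506 = -456
k: 23·(-9) - (-18)·(-10) = -207 - 180 = -387
a × b = (-441, -456, -387)
|a × b| = √((-441)² + (-456)² + (-387)²) = √552186 ≈ 743.0922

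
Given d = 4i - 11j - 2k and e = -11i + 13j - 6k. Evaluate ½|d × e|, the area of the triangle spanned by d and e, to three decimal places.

i: (-11)·(-6) - (-2)·13 = 66 - (-26) = 92
j: (-2)·(-11) - 4·(-6) = 22 - (-24) = 46
k: 4·13 - (-11)·(-11) = 52 - 121 = -69
d × e = (92, 46, -69)
|d × e| = √(92² + 46² + (-69)²) = √15341 ≈ 123.8588
area = ½ · 123.8588 ≈ 61.929

61.929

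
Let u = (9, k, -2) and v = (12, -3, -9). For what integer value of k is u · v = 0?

42

u · v = 9·12 + k·(-3) + (-2)·(-9) = 126 - 3k
Set equal to 0: -3k = -126, so k = 42.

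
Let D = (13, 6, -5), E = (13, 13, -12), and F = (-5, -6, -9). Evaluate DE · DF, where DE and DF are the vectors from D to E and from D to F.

-56

DE = E − D = (0, 7, -7)
DF = F − D = (-18, -12, -4)
DE · DF = 0·(-18) + 7·(-12) + (-7)·(-4) = 0 - 84 + 28 = -56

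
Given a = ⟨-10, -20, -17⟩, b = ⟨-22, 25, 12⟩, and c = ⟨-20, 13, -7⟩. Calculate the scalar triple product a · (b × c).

b × c:
i: 25·(-7) - 12·13 = -175 - 156 = -331
j: 12·(-20) - (-22)·(-7) = -240 - 154 = -394
k: (-22)·13 - 25·(-20) = -286 - (-500) = 214
b × c = (-331, -394, 214)
a · (b × c) = (-10)·(-331) + (-20)·(-394) + (-17)·214 = 3310 + 7880 - 3638 = 7552

7552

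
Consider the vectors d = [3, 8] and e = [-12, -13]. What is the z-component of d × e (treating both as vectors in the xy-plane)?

3·(-13) - 8·(-12) = -39 - (-96) = 57

57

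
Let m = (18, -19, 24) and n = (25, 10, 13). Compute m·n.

m · n = 18·25 + (-19)·10 + 24·13 = 450 - 190 + 312 = 572

572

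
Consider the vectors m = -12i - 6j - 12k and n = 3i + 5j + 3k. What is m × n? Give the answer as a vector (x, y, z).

i: (-6)·3 - (-12)·5 = -18 - (-60) = 42
j: (-12)·3 - (-12)·3 = -36 - (-36) = 0
k: (-12)·5 - (-6)·3 = -60 - (-18) = -42
m × n = (42, 0, -42)

(42, 0, -42)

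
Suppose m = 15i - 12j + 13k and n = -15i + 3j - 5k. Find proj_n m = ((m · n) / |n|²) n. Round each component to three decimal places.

m · n = 15·(-15) + (-12)·3 + 13·(-5) = -225 - 36 - 65 = -326
|n|² = 225 + 9 + 25 = 259
proj_n m = (-326/259) · (-15, 3, -5) ≈ (18.880, -3.776, 6.293)

(18.880, -3.776, 6.293)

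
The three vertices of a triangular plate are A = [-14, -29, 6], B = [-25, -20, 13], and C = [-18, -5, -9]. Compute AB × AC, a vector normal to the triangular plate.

(-303, -193, -228)

AB = (-11, 9, 7)
AC = (-4, 24, -15)
i: 9·(-15) - 7·24 = -135 - 168 = -303
j: 7·(-4) - (-11)·(-15) = -28 - 165 = -193
k: (-11)·24 - 9·(-4) = -264 - (-36) = -228
AB × AC = (-303, -193, -228)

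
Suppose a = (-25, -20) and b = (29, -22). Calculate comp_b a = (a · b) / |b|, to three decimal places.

a · b = (-25)·29 + (-20)·(-22) = -725 + 440 = -285
|b| = √(841 + 484) = √1325 ≈ 36.4005
comp_b a = -285 / √1325 ≈ -7.830

-7.830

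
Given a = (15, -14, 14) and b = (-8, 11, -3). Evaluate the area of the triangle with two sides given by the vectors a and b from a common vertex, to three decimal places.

70.431

i: (-14)·(-3) - 14·11 = 42 - 154 = -112
j: 14·(-8) - 15·(-3) = -112 - (-45) = -67
k: 15·11 - (-14)·(-8) = 165 - 112 = 53
a × b = (-112, -67, 53)
|a × b| = √((-112)² + (-67)² + 53²) = √19842 ≈ 140.8616
area = ½ · 140.8616 ≈ 70.431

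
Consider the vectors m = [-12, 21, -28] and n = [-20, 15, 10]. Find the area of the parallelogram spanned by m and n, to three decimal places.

i: 21·10 - (-28)·15 = 210 - (-420) = 630
j: (-28)·(-20) - (-12)·10 = 560 - (-120) = 680
k: (-12)·15 - 21·(-20) = -180 - (-420) = 240
m × n = (630, 680, 240)
|m × n| = √(630² + 680² + 240²) = √916900 ≈ 957.5490

957.549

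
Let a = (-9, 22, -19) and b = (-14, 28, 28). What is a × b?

i: 22·28 - (-19)·28 = 616 - (-532) = 1148
j: (-19)·(-14) - (-9)·28 = 266 - (-252) = 518
k: (-9)·28 - 22·(-14) = -252 - (-308) = 56
a × b = (1148, 518, 56)

(1148, 518, 56)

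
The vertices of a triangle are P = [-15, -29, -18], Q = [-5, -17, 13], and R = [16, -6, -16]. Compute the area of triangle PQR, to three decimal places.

587.445

PQ = (10, 12, 31),  PR = (31, 23, 2)
i: 12·2 - 31·23 = 24 - 713 = -689
j: 31·31 - 10·2 = 961 - 20 = 941
k: 10·23 - 12·31 = 230 - 372 = -142
PQ × PR = (-689, 941, -142)
|PQ × PR| = √1380366 ≈ 1174.8898
area = ½ · 1174.8898 ≈ 587.445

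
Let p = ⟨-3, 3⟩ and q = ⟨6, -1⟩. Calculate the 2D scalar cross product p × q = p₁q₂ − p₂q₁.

(-3)·(-1) - 3·6 = 3 - 18 = -15

-15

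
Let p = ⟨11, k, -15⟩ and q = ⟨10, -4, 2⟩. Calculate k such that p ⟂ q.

p · q = 11·10 + k·(-4) + (-15)·2 = 80 - 4k
Set equal to 0: -4k = -80, so k = 20.

20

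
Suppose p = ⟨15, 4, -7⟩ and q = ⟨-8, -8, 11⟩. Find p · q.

-229

p · q = 15·(-8) + 4·(-8) + (-7)·11 = -120 - 32 - 77 = -229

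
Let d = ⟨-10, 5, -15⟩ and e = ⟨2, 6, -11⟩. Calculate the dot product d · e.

d · e = (-10)·2 + 5·6 + (-15)·(-11) = -20 + 30 + 165 = 175

175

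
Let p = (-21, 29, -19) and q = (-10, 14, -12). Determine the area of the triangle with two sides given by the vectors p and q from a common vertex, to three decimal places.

i: 29·(-12) - (-19)·14 = -348 - (-266) = -82
j: (-19)·(-10) - (-21)·(-12) = 190 - 252 = -62
k: (-21)·14 - 29·(-10) = -294 - (-290) = -4
p × q = (-82, -62, -4)
|p × q| = √((-82)² + (-62)² + (-4)²) = √10584 ≈ 102.8786
area = ½ · 102.8786 ≈ 51.439

51.439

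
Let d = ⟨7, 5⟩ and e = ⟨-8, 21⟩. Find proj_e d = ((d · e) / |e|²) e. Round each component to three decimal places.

d · e = 7·(-8) + 5·21 = -56 + 105 = 49
|e|² = 64 + 441 = 505
proj_e d = (49/505) · (-8, 21) ≈ (-0.776, 2.038)

(-0.776, 2.038)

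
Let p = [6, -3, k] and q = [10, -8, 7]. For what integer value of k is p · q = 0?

-12

p · q = 6·10 + (-3)·(-8) + k·7 = 84 + 7k
Set equal to 0: 7k = -84, so k = -12.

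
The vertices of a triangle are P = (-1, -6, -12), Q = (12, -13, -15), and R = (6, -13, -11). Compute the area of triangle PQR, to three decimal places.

PQ = (13, -7, -3),  PR = (7, -7, 1)
i: (-7)·1 - (-3)·(-7) = -7 - 21 = -28
j: (-3)·7 - 13·1 = -21 - 13 = -34
k: 13·(-7) - (-7)·7 = -91 - (-49) = -42
PQ × PR = (-28, -34, -42)
|PQ × PR| = √3704 ≈ 60.8605
area = ½ · 60.8605 ≈ 30.430

30.430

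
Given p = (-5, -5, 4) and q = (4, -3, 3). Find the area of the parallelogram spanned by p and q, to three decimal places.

i: (-5)·3 - 4·(-3) = -15 - (-12) = -3
j: 4·4 - (-5)·3 = 16 - (-15) = 31
k: (-5)·(-3) - (-5)·4 = 15 - (-20) = 35
p × q = (-3, 31, 35)
|p × q| = √((-3)² + 31² + 35²) = √2195 ≈ 46.8508

46.851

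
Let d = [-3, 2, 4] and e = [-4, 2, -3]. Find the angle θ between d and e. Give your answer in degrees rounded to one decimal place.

d · e = (-3)·(-4) + 2·2 + 4·(-3) = 12 + 4 - 12 = 4
|d|² = 9 + 4 + 16 = 29,  |d| = √29 ≈ 5.385165
|e|² = 16 + 4 + 9 = 29,  |e| = √29 ≈ 5.385165
cos θ = 4 / (5.385165 · 5.385165) ≈ 0.13793
θ = arccos(0.13793) ≈ 82.1°

82.1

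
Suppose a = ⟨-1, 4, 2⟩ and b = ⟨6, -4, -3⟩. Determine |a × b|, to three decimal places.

i: 4·(-3) - 2·(-4) = -12 - (-8) = -4
j: 2·6 - (-1)·(-3) = 12 - 3 = 9
k: (-1)·(-4) - 4·6 = 4 - 24 = -20
a × b = (-4, 9, -20)
|a × b| = √((-4)² + 9² + (-20)²) = √497 ≈ 22.2935

22.293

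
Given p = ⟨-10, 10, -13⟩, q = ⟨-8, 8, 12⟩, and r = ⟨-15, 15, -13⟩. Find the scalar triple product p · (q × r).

0

q × r:
i: 8·(-13) - 12·15 = -104 - 180 = -284
j: 12·(-15) - (-8)·(-13) = -180 - 104 = -284
k: (-8)·15 - 8·(-15) = -120 - (-120) = 0
q × r = (-284, -284, 0)
p · (q × r) = (-10)·(-284) + 10·(-284) + (-13)·0 = 2840 - 2840 + 0 = 0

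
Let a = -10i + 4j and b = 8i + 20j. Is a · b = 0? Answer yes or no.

yes

a · b = (-10)·8 + 4·20 = -80 + 80 = 0
Zero, so the vectors are orthogonal.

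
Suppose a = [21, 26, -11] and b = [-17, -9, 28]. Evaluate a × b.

i: 26·28 - (-11)·(-9) = 728 - 99 = 629
j: (-11)·(-17) - 21·28 = 187 - 588 = -401
k: 21·(-9) - 26·(-17) = -189 - (-442) = 253
a × b = (629, -401, 253)

(629, -401, 253)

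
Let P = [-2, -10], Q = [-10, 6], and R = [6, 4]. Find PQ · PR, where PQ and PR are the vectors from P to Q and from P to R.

PQ = Q − P = (-8, 16)
PR = R − P = (8, 14)
PQ · PR = (-8)·8 + 16·14 = -64 + 224 = 160

160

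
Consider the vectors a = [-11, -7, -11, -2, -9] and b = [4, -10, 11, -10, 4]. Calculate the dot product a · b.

a · b = (-11)·4 + (-7)·(-10) + (-11)·11 + (-2)·(-10) + (-9)·4 = -44 + 70 - 121 + 20 - 36 = -111

-111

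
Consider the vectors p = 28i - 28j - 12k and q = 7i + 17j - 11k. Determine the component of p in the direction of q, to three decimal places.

-6.908

p · q = 28·7 + (-28)·17 + (-12)·(-11) = 196 - 476 + 132 = -148
|q| = √(49 + 289 + 121) = √459 ≈ 21.4243
comp_q p = -148 / √459 ≈ -6.908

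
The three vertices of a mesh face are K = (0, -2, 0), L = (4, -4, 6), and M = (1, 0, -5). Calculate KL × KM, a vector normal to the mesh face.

(-2, 26, 10)

KL = (4, -2, 6)
KM = (1, 2, -5)
i: (-2)·(-5) - 6·2 = 10 - 12 = -2
j: 6·1 - 4·(-5) = 6 - (-20) = 26
k: 4·2 - (-2)·1 = 8 - (-2) = 10
KL × KM = (-2, 26, 10)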